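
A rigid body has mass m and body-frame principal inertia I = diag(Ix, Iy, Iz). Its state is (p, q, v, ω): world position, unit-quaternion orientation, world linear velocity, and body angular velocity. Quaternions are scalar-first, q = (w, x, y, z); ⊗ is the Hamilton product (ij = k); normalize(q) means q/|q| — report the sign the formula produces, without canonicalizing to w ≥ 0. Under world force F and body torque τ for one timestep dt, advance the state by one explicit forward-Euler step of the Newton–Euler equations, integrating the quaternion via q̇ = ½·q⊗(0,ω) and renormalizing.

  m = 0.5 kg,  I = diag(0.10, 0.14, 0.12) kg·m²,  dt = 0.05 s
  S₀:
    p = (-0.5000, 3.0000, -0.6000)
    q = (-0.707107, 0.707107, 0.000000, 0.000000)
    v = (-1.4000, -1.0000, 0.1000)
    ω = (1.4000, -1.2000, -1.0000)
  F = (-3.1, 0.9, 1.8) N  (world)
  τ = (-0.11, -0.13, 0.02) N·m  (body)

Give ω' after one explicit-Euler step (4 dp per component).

ω' = (1.3570, -1.2564, -0.9637)

(τ − ω×Iω)/I = (-0.8600, -1.1286, 0.7267)
ω + α·dt = (1.3570, -1.2564, -0.9637)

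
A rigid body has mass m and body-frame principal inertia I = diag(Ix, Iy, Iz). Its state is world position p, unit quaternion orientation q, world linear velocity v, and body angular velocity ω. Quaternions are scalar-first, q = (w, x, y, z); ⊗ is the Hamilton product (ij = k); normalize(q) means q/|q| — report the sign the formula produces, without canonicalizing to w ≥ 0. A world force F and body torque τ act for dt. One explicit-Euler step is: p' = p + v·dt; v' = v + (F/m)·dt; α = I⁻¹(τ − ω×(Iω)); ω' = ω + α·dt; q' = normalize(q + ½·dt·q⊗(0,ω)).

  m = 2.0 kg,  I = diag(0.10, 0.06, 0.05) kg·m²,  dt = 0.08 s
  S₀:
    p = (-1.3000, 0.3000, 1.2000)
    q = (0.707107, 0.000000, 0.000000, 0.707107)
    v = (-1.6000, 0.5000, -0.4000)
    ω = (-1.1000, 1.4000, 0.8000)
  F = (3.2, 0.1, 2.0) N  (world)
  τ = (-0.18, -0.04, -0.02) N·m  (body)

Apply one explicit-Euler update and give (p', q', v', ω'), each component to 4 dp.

new position p' = (-1.4280, 0.3400, 1.1680)
v + (F/m)dt = (-1.4720, 0.5040, -0.3200)
angular accel α = (-1.6880, 0.0667, -1.6320)
new body rate ω' = (-1.2350, 1.4053, 0.6694)
2q̇ = q⊗(0,ω) = (-0.5656856, -1.7677675, 0.2121321, 0.5656856)
q' = normalize(q + ½dt·q⊗(0,ω)) = (0.6824, -0.0705, 0.0085, 0.7275)

p' = (-1.4280, 0.3400, 1.1680)
q' = (0.6824, -0.0705, 0.0085, 0.7275)
v' = (-1.4720, 0.5040, -0.3200)
ω' = (-1.2350, 1.4053, 0.6694)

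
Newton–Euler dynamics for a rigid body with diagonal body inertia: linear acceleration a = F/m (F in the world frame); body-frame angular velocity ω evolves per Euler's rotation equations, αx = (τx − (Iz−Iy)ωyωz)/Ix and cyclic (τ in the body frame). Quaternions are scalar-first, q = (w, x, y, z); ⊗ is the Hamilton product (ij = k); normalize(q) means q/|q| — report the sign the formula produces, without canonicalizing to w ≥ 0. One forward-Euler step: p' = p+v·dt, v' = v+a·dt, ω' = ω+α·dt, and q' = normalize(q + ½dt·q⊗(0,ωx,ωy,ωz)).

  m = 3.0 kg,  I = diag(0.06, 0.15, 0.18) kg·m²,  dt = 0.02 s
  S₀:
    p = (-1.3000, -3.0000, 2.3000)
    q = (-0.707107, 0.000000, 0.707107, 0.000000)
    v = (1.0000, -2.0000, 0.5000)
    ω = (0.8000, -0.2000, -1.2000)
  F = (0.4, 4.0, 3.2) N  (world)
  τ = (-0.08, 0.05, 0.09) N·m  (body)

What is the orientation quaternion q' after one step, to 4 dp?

q' = (-0.7056, -0.0141, 0.7084, 0.0028)

q⊗(0,ω) = (0.1414214, -1.4142140, 0.1414214, 0.2828428)
updated quaternion q' = (-0.7056, -0.0141, 0.7084, 0.0028)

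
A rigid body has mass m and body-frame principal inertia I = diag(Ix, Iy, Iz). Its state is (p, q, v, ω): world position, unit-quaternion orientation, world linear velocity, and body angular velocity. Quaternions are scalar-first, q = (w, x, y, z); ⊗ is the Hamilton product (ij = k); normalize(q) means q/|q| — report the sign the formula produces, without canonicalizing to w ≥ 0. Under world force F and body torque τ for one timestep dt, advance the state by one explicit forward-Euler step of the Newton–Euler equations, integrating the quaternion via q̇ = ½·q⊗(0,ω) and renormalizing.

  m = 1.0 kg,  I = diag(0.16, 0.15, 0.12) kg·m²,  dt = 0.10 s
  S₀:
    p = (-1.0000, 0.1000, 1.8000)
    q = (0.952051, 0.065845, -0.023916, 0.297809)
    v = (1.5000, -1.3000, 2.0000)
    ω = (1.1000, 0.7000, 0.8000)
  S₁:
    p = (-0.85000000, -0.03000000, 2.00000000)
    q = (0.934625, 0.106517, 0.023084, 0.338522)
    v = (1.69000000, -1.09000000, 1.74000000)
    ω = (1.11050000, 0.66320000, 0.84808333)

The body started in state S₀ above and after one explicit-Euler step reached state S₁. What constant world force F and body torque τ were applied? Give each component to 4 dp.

F = (1.9000, 2.1000, -2.6000)
τ = (0.0000, -0.0200, 0.0500)

Δv = v₁−v₀ = (0.19000000, 0.21000000, -0.26000000)
F = m·Δv/dt = (1.9000, 2.1000, -2.6000)
Δω = ω₁−ω₀ = (0.01050000, -0.03680000, 0.04808333)
precession coupling = (-0.0168, 0.0352, -0.0077)
τ = I·(Δω/dt) + ω₀×(Iω₀) = (0.0000, -0.0200, 0.0500)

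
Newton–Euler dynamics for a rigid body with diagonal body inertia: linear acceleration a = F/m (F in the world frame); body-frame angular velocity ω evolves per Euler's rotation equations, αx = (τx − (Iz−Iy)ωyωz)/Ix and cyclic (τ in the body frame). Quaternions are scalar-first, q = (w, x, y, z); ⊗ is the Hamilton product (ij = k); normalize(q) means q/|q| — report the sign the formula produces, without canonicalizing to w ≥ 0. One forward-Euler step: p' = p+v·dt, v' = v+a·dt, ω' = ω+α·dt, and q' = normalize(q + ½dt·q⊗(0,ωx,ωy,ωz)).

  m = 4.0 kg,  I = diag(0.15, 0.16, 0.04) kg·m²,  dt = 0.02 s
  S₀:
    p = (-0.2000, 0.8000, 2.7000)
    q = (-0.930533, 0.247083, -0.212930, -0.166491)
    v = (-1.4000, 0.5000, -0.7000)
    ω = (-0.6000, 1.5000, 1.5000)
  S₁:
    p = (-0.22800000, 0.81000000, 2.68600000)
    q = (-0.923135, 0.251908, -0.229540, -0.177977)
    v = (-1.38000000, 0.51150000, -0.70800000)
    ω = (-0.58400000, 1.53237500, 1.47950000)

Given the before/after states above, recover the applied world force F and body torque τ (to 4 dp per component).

Δω = ω₁−ω₀ = (0.01600000, 0.03237500, -0.02050000)
I·α + gyro = (-0.1500, 0.1600, -0.0500)
v₁ − v₀ = (0.02000000, 0.01150000, -0.00800000)
F = m·Δv/dt = (4.0000, 2.3000, -1.6000)

F = (4.0000, 2.3000, -1.6000)
τ = (-0.1500, 0.1600, -0.0500)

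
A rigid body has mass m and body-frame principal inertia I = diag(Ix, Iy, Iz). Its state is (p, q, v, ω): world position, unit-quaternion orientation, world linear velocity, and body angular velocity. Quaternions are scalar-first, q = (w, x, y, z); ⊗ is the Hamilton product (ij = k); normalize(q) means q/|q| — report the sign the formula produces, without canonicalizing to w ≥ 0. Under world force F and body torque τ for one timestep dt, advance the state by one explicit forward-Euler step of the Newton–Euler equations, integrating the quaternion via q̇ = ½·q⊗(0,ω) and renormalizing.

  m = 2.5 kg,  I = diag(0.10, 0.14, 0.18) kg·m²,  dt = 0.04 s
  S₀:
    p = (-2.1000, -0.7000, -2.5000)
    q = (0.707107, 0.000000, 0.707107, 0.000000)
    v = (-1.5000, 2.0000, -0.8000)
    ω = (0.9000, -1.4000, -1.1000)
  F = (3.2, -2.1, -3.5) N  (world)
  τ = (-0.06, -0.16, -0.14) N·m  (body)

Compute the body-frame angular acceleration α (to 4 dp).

α = (-1.2160, -1.7086, -0.4978)

precession coupling ω×(Iω) = (0.0616, 0.0792, -0.0504)
(τ − ω×Iω)/I = (-1.2160, -1.7086, -0.4978)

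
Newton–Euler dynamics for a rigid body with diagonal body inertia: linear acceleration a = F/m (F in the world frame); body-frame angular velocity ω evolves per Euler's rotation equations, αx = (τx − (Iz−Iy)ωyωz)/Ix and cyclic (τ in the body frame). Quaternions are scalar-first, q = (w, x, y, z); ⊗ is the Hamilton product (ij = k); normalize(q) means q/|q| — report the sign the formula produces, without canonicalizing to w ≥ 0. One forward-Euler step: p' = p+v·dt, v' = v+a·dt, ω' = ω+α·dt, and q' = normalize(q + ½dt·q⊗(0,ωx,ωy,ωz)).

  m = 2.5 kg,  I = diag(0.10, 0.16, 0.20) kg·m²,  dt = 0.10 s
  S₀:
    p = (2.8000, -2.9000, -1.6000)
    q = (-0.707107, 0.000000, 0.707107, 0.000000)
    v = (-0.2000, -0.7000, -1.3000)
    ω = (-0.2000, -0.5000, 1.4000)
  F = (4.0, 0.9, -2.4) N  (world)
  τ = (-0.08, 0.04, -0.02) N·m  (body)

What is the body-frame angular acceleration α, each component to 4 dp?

α = (-0.5200, 0.0750, -0.1300)

gyro term ω×Iω = (-0.0280, 0.0280, 0.0060)
α = I⁻¹(τ − ω×Iω) = (-0.5200, 0.0750, -0.1300)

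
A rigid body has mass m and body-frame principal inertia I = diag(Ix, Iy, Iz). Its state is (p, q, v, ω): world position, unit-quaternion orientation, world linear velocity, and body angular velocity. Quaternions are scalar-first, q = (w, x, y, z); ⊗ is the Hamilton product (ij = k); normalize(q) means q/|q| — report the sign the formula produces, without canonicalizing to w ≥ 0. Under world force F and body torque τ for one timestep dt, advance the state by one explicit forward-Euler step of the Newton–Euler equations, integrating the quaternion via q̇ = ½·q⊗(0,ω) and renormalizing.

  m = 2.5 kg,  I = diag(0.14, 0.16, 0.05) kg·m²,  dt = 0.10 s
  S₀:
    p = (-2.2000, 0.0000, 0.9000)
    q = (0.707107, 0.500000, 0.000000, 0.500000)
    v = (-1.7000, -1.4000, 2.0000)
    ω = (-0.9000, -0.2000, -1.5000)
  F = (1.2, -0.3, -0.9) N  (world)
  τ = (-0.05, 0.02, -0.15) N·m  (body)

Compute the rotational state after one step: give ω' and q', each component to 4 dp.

ω' = (-0.9121, -0.2634, -1.8072)
q' = (0.7642, 0.4714, 0.0079, 0.4403)

angular accel α = (-0.1214, -0.6344, -3.0720)
ω + α·dt = (-0.9121, -0.2634, -1.8072)
Hamilton product q⊗(0,ω) = (1.2000000, -0.5363963, 0.1585786, -1.1606605)
updated quaternion q' = (0.7642, 0.4714, 0.0079, 0.4403)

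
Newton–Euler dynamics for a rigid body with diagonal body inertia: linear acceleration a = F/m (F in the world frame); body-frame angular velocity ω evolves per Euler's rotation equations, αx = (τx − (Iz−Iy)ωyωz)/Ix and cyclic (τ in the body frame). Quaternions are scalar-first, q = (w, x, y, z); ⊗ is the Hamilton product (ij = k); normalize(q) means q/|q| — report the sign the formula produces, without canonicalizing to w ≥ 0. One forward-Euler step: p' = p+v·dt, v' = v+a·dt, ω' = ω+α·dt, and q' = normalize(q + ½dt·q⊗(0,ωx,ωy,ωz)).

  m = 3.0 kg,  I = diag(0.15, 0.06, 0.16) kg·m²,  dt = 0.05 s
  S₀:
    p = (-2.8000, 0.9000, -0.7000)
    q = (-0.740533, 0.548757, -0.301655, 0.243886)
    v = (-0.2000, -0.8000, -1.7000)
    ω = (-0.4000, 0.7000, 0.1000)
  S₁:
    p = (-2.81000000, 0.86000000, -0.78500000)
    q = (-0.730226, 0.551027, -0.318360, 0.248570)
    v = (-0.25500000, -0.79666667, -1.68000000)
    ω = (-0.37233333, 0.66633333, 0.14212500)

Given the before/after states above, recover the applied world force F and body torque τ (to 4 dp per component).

v₁ − v₀ = (-0.05500000, 0.00333333, 0.02000000)
applied force F = (-3.3000, 0.2000, 1.2000)
Δω = ω₁−ω₀ = (0.02766667, -0.03366667, 0.04212500)
τ = I·(Δω/dt) + ω₀×(Iω₀) = (0.0900, -0.0400, 0.1600)

F = (-3.3000, 0.2000, 1.2000)
τ = (0.0900, -0.0400, 0.1600)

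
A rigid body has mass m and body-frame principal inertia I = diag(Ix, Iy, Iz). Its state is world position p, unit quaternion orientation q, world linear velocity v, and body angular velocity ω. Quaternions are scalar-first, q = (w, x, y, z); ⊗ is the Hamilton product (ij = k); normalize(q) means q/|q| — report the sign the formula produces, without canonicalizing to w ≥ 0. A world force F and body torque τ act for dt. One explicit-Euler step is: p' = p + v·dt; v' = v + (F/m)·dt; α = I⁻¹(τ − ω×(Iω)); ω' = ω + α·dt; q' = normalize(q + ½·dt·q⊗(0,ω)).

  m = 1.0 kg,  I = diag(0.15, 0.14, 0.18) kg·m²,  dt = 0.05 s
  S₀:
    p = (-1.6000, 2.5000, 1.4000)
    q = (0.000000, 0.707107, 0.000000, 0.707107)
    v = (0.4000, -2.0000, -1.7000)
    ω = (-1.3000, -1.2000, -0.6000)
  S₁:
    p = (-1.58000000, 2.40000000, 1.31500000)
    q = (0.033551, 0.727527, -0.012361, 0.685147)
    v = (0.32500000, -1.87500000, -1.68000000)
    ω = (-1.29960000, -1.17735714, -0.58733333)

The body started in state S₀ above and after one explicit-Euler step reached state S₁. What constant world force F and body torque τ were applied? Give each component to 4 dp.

F = (-1.5000, 2.5000, 0.4000)
τ = (0.0300, 0.0400, 0.0300)

Δv = v₁−v₀ = (-0.07500000, 0.12500000, 0.02000000)
m·(v₁−v₀)/dt = (-1.5000, 2.5000, 0.4000)
ω₁ − ω₀ = (0.00040000, 0.02264286, 0.01266667)
τ = I·(Δω/dt) + ω₀×(Iω₀) = (0.0300, 0.0400, 0.0300)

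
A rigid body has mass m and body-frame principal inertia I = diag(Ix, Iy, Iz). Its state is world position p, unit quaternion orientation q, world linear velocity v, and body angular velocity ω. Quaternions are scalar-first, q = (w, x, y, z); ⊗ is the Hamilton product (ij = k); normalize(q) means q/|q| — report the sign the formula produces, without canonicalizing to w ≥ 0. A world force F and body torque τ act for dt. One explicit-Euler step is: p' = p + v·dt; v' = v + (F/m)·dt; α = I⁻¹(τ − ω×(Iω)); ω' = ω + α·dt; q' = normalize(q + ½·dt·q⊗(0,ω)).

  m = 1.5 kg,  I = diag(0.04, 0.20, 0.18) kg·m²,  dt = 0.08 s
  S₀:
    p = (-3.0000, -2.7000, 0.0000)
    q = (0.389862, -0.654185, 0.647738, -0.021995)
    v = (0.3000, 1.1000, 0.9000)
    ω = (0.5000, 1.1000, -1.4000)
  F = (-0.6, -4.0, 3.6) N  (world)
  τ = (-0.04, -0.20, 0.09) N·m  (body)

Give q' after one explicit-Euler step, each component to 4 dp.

2q̇ = q⊗(0,ω) = (-0.4162123, -0.6877077, -0.4980083, -1.5892793)
q' = normalize(q + ½dt·q⊗(0,ω)) = (0.3722, -0.6798, 0.6261, -0.0853)

q' = (0.3722, -0.6798, 0.6261, -0.0853)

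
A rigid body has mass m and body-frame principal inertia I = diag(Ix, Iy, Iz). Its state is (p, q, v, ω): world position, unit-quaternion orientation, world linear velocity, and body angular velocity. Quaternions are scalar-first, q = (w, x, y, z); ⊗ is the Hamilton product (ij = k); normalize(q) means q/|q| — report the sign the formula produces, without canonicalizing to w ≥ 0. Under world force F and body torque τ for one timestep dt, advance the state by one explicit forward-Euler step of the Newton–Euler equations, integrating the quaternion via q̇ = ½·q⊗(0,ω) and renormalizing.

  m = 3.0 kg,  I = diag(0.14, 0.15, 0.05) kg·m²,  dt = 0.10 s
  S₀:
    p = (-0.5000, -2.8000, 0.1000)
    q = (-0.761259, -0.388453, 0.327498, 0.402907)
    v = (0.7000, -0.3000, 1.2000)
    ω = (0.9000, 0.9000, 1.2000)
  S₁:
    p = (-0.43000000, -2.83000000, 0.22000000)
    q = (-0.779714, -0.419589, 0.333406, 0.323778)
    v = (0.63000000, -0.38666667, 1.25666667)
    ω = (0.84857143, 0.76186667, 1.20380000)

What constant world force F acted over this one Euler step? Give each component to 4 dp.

v₁ − v₀ = (-0.07000000, -0.08666667, 0.05666667)
F = m·Δv/dt = (-2.1000, -2.6000, 1.7000)

F = (-2.1000, -2.6000, 1.7000)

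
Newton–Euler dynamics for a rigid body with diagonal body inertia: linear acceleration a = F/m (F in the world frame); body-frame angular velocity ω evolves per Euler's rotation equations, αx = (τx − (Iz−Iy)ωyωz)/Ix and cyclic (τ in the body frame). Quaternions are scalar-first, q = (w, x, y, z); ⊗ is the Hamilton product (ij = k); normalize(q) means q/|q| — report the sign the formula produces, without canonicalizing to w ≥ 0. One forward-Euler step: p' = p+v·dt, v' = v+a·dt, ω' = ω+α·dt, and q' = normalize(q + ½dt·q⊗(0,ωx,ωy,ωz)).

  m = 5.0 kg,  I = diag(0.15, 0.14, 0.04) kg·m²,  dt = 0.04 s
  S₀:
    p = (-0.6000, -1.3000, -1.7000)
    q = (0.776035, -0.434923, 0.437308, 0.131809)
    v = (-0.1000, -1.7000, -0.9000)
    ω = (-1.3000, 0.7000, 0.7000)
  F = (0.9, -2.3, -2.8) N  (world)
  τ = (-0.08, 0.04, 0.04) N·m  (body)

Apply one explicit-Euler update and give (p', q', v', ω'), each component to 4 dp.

p' = (-0.6040, -1.3680, -1.7360)
q' = (0.7564, -0.4506, 0.4506, 0.1479)
v' = (-0.0928, -1.7184, -0.9224)
ω' = (-1.3083, 0.7400, 0.7309)

angular accel α = (-0.2067, 1.0007, 0.7725)
new body rate ω' = (-1.3083, 0.7400, 0.7309)
2q̇ = q⊗(0,ω) = (-0.9637818, -0.7949962, 0.6763189, 0.8072788)
updated quaternion q' = (0.7564, -0.4506, 0.4506, 0.1479)
a = (0.1800, -0.4600, -0.5600)
p' = p + v·dt = (-0.6040, -1.3680, -1.7360)
v + (F/m)dt = (-0.0928, -1.7184, -0.9224)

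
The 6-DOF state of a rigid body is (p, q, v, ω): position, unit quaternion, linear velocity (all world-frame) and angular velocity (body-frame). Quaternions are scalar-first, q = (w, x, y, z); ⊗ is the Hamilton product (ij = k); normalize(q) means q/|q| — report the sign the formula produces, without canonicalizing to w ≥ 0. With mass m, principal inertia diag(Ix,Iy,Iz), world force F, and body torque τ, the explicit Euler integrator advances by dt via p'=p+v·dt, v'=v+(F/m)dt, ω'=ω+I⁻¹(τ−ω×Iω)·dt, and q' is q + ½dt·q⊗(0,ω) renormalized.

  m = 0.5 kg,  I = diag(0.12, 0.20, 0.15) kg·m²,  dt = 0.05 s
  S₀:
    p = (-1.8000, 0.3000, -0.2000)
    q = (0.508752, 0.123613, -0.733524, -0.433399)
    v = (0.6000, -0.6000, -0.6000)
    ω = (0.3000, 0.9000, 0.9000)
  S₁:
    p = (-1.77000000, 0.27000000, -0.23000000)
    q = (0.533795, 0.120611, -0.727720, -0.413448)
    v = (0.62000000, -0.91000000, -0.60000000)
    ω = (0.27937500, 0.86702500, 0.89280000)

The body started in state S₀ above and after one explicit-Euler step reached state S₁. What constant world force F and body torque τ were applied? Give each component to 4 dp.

Δv = v₁−v₀ = (0.02000000, -0.31000000, 0.00000000)
applied force F = (0.2000, -3.1000, 0.0000)
ω₁ − ω₀ = (-0.02062500, -0.03297500, -0.00720000)
gyro term ω₀×Iω₀ = (-0.0405, -0.0081, 0.0216)
applied torque τ = (-0.0900, -0.1400, 0.0000)

F = (0.2000, -3.1000, 0.0000)
τ = (-0.0900, -0.1400, 0.0000)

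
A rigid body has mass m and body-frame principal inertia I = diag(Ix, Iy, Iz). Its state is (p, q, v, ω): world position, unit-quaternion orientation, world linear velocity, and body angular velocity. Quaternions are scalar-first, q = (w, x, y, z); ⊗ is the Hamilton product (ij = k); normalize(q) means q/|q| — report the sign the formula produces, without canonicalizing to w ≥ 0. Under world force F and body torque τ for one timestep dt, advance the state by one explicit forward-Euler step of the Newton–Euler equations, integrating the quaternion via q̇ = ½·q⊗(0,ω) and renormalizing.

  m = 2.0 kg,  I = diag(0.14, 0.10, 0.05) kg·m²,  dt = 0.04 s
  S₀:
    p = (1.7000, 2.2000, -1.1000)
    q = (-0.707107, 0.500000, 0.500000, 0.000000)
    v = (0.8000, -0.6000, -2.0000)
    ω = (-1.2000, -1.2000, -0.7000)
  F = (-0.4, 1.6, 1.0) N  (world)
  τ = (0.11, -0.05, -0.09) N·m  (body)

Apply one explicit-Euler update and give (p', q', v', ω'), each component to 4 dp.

precession coupling ω×(Iω) = (-0.0420, 0.0756, -0.0576)
(τ − ω×Iω)/I = (1.0857, -1.2560, -0.6480)
ω' = ω + α·dt = (-1.1566, -1.2502, -0.7259)
q⊗(0,ω) = (1.2000000, 0.4985284, 1.1985284, 0.4949749)
q' = normalize(q + ½dt·q⊗(0,ω)) = (-0.6826, 0.5096, 0.5236, 0.0099)
new position p' = (1.7320, 2.1760, -1.1800)
new velocity v' = (0.7920, -0.5680, -1.9800)

p' = (1.7320, 2.1760, -1.1800)
q' = (-0.6826, 0.5096, 0.5236, 0.0099)
v' = (0.7920, -0.5680, -1.9800)
ω' = (-1.1566, -1.2502, -0.7259)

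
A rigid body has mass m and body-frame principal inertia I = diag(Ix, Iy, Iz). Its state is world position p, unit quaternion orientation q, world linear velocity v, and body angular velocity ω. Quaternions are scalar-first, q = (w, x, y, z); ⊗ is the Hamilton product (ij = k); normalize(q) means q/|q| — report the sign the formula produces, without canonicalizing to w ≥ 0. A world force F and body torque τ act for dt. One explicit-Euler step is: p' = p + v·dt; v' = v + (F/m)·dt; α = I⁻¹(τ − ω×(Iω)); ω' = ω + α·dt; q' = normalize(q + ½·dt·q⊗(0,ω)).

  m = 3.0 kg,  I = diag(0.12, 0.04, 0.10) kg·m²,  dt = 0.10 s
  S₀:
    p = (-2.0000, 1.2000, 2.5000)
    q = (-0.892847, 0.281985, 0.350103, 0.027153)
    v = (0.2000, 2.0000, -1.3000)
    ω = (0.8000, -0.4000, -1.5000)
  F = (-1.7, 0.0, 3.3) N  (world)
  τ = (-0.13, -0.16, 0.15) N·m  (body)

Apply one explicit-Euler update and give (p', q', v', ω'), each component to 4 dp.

p' = (-1.9800, 1.4000, 2.3700)
q' = (-0.8917, 0.2197, 0.3887, 0.0742)
v' = (0.1433, 2.0000, -1.1900)
ω' = (0.6617, -0.7400, -1.3756)

a = F/m = (-0.5667, 0.0000, 1.1000)
p + v·dt = (-1.9800, 1.4000, 2.3700)
new velocity v' = (0.1433, 2.0000, -1.1900)
angular accel α = (-1.3833, -3.4000, 1.2440)
new body rate ω' = (0.6617, -0.7400, -1.3756)
q⊗(0,ω) = (-0.0448173, -1.2285709, 0.8018387, 0.9463941)
updated quaternion q' = (-0.8917, 0.2197, 0.3887, 0.0742)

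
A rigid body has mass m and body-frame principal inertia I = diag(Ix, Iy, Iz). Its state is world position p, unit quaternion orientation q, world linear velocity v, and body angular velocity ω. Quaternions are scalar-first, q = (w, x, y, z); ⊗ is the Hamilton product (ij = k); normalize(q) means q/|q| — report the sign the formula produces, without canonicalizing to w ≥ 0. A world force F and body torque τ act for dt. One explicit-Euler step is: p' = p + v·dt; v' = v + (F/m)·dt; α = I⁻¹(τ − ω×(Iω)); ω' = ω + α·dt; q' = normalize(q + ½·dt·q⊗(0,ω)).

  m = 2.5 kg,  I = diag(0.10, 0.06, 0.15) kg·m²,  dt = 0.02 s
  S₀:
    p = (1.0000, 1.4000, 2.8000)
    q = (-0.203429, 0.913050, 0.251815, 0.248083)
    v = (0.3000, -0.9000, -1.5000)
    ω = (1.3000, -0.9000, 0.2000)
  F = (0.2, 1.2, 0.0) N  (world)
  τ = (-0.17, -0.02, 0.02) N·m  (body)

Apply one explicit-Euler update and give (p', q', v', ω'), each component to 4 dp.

p' = (1.0060, 1.3820, 2.7700)
q' = (-0.2135, 0.9130, 0.2550, 0.2362)
v' = (0.3016, -0.8904, -1.5000)
ω' = (1.2692, -0.9023, 0.1964)

(τ − ω×Iω)/I = (-1.5380, -0.1167, -0.1787)
ω + α·dt = (1.2692, -0.9023, 0.1964)
2q̇ = q⊗(0,ω) = (-1.0099481, 0.0091800, 0.3229840, -1.1897903)
q' = normalize(q + ½dt·q⊗(0,ω)) = (-0.2135, 0.9130, 0.2550, 0.2362)
a = (0.0800, 0.4800, 0.0000)
new position p' = (1.0060, 1.3820, 2.7700)
v + (F/m)dt = (0.3016, -0.8904, -1.5000)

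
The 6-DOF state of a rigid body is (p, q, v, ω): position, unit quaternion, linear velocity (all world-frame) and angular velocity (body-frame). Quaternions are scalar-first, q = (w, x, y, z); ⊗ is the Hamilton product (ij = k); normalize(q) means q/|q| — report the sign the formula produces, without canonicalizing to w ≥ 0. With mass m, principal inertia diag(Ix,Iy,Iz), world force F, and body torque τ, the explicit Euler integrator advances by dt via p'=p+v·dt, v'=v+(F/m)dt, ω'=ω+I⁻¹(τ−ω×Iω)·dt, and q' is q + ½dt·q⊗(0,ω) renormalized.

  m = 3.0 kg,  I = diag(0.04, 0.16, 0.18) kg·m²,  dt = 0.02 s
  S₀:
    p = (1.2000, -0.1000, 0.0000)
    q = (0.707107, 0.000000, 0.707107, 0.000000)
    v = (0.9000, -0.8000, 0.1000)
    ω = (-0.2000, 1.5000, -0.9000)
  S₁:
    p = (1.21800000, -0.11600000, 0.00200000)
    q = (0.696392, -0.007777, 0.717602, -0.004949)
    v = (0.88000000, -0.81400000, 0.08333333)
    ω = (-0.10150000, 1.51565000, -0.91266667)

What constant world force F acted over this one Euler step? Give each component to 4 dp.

F = (-3.0000, -2.1000, -2.5000)

velocity change Δv = (-0.02000000, -0.01400000, -0.01666667)
F = m·Δv/dt = (-3.0000, -2.1000, -2.5000)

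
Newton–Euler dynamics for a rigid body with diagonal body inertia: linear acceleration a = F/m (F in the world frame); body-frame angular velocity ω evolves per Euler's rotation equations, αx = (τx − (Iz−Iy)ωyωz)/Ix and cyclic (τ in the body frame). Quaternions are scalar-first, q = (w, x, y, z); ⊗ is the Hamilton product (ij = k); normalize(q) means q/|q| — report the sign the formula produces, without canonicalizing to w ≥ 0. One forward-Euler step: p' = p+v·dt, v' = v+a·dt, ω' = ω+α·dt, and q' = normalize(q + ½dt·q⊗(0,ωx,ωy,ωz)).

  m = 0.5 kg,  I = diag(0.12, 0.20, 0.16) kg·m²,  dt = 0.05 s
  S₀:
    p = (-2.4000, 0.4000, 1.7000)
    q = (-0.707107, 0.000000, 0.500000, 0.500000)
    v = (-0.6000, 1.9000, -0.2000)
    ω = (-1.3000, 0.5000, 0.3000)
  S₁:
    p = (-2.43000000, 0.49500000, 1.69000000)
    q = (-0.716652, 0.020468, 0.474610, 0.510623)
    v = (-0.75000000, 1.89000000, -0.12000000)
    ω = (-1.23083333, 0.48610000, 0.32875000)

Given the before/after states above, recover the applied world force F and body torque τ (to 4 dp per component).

F = (-1.5000, -0.1000, 0.8000)
τ = (0.1600, -0.0400, 0.0400)

rate change Δω = (0.06916667, -0.01390000, 0.02875000)
gyro term ω₀×Iω₀ = (-0.0060, 0.0156, -0.0520)
I·α + gyro = (0.1600, -0.0400, 0.0400)
v₁ − v₀ = (-0.15000000, -0.01000000, 0.08000000)
m·(v₁−v₀)/dt = (-1.5000, -0.1000, 0.8000)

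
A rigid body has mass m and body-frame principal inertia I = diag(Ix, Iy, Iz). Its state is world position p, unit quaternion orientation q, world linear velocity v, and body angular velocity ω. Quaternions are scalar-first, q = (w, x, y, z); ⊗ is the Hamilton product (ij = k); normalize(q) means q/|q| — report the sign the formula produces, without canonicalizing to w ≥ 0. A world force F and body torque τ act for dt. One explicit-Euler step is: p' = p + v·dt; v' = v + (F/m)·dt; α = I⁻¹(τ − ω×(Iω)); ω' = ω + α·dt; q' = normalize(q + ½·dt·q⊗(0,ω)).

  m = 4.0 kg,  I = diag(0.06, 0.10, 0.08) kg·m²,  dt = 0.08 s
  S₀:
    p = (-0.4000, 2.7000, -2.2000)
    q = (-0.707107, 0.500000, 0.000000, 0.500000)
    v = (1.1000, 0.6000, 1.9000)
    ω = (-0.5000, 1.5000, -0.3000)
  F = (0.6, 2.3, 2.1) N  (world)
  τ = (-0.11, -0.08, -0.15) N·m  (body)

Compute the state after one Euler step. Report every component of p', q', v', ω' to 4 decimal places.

p' = (-0.3120, 2.7480, -2.0480)
q' = (-0.6897, 0.4831, -0.0463, 0.5374)
v' = (1.1120, 0.6460, 1.9420)
ω' = (-0.6587, 1.4384, -0.4200)

gyro term ω×Iω = (0.0090, -0.0030, -0.0300)
α = I⁻¹(τ − ω×Iω) = (-1.9833, -0.7700, -1.5000)
ω + α·dt = (-0.6587, 1.4384, -0.4200)
Hamilton product q⊗(0,ω) = (0.4000000, -0.3964465, -1.1606605, 0.9621321)
q + ½dt·q⊗(0,ω), renormalized = (-0.6897, 0.4831, -0.0463, 0.5374)
linear accel F/m = (0.1500, 0.5750, 0.5250)
new position p' = (-0.3120, 2.7480, -2.0480)
new velocity v' = (1.1120, 0.6460, 1.9420)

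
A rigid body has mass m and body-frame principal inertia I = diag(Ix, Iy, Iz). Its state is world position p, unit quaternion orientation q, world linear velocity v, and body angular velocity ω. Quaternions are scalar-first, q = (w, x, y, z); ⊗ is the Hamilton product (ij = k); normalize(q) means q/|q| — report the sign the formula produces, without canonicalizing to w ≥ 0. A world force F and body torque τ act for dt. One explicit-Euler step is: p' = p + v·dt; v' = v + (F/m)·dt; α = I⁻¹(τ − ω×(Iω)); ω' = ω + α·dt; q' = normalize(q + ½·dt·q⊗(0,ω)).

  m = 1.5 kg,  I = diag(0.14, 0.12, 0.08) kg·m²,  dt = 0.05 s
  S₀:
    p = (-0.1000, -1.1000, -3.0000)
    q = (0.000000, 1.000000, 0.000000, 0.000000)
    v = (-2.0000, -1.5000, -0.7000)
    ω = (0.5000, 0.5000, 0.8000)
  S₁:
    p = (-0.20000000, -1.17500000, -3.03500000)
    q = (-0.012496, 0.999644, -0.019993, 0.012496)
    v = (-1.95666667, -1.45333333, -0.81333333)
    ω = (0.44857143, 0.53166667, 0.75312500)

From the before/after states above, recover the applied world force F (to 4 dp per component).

Δv = v₁−v₀ = (0.04333333, 0.04666667, -0.11333333)
F = m·Δv/dt = (1.3000, 1.4000, -3.4000)

F = (1.3000, 1.4000, -3.4000)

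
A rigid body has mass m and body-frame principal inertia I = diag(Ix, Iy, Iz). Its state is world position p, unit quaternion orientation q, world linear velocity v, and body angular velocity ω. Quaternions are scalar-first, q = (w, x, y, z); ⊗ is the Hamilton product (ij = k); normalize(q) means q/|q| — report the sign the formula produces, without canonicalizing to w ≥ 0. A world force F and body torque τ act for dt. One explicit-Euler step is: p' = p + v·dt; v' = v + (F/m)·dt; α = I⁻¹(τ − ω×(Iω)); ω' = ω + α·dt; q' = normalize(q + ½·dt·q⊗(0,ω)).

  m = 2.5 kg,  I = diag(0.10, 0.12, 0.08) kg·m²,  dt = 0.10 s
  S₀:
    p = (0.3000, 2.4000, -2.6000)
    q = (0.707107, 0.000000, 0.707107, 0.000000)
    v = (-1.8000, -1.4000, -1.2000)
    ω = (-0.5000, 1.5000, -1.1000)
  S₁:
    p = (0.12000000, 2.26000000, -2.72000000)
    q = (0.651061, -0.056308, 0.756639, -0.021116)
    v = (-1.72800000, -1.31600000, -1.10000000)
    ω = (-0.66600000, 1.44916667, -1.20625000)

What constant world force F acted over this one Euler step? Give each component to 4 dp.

velocity change Δv = (0.07200000, 0.08400000, 0.10000000)
F = m·Δv/dt = (1.8000, 2.1000, 2.5000)

F = (1.8000, 2.1000, 2.5000)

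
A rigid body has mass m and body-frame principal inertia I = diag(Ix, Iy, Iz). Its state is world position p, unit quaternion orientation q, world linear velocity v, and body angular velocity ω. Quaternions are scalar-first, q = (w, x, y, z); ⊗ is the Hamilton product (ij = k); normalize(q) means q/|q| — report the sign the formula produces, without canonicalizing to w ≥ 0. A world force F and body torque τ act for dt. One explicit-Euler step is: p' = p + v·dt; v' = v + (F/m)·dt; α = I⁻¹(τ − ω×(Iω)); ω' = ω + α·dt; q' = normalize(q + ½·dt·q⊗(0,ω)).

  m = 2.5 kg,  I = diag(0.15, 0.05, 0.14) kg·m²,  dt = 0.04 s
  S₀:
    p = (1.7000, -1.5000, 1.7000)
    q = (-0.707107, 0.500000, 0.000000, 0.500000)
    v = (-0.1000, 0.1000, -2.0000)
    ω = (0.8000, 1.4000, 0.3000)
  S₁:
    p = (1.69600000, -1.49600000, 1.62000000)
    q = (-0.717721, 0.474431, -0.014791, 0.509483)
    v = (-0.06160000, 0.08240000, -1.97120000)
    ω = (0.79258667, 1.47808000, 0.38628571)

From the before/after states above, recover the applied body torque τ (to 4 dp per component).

ω₁ − ω₀ = (-0.00741333, 0.07808000, 0.08628571)
ω₀×(Iω₀) = (0.0378, 0.0024, -0.1120)
I·α + gyro = (0.0100, 0.1000, 0.1900)

τ = (0.0100, 0.1000, 0.1900)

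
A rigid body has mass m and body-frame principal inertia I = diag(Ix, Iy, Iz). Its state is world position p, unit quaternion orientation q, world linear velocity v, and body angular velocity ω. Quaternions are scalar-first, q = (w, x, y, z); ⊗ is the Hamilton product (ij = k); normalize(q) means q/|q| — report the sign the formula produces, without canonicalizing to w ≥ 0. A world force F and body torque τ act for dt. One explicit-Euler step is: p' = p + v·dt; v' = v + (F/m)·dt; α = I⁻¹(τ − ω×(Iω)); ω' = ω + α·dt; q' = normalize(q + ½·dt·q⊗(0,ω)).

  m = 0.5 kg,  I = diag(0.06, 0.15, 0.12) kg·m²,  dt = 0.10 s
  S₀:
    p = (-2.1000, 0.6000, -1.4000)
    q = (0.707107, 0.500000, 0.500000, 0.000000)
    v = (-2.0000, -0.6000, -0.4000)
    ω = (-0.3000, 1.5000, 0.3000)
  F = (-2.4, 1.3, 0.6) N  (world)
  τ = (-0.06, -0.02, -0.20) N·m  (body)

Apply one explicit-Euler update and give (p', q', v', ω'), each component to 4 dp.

a = F/m = (-4.8000, 2.6000, 1.2000)
p + v·dt = (-2.3000, 0.5400, -1.4400)
v' = v + a·dt = (-2.4800, -0.3400, -0.2800)
ω×(Iω) gyroscopic = (-0.0135, 0.0054, -0.0405)
α = I⁻¹(τ − ω×Iω) = (-0.7750, -0.1693, -1.3292)
new body rate ω' = (-0.3775, 1.4831, 0.1671)
q⊗(0,ω) = (-0.6000000, -0.0621321, 0.9106605, 1.1121321)
q' = normalize(q + ½dt·q⊗(0,ω)) = (0.6751, 0.4954, 0.5439, 0.0554)

p' = (-2.3000, 0.5400, -1.4400)
q' = (0.6751, 0.4954, 0.5439, 0.0554)
v' = (-2.4800, -0.3400, -0.2800)
ω' = (-0.3775, 1.4831, 0.1671)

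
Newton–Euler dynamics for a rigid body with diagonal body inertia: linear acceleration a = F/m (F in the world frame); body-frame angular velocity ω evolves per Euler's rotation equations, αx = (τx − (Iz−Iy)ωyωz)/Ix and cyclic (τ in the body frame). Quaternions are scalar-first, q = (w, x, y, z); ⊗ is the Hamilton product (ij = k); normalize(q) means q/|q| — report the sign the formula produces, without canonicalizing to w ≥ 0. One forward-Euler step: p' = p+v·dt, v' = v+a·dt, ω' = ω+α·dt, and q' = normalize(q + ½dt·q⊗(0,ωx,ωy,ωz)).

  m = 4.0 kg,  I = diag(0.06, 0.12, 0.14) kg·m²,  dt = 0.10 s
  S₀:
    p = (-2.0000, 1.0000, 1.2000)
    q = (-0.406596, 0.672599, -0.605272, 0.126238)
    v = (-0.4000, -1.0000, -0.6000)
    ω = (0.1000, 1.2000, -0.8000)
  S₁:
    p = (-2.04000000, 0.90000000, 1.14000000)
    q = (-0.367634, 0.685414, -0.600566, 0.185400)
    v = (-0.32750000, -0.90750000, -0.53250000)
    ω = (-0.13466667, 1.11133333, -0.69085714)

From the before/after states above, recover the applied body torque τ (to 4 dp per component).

Δω = ω₁−ω₀ = (-0.23466667, -0.08866667, 0.10914286)
precession coupling = (-0.0192, 0.0064, 0.0072)
I·α + gyro = (-0.1600, -0.1000, 0.1600)

τ = (-0.1600, -0.1000, 0.1600)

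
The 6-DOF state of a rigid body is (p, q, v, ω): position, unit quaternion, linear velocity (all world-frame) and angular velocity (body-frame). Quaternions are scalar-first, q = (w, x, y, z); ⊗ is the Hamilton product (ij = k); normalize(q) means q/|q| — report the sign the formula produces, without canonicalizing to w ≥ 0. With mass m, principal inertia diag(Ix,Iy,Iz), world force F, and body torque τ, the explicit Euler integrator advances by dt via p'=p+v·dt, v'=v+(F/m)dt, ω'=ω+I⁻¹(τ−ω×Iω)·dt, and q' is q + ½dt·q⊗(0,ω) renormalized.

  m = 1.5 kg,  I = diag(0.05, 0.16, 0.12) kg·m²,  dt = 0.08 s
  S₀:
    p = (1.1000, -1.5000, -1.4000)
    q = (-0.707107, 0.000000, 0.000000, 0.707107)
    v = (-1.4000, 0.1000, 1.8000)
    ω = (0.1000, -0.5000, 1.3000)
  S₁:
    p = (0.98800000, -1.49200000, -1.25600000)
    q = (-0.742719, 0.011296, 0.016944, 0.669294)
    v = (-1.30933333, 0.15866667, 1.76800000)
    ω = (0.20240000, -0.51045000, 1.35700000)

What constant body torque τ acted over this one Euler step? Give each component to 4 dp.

rate change Δω = (0.10240000, -0.01045000, 0.05700000)
applied torque τ = (0.0900, -0.0300, 0.0800)

τ = (0.0900, -0.0300, 0.0800)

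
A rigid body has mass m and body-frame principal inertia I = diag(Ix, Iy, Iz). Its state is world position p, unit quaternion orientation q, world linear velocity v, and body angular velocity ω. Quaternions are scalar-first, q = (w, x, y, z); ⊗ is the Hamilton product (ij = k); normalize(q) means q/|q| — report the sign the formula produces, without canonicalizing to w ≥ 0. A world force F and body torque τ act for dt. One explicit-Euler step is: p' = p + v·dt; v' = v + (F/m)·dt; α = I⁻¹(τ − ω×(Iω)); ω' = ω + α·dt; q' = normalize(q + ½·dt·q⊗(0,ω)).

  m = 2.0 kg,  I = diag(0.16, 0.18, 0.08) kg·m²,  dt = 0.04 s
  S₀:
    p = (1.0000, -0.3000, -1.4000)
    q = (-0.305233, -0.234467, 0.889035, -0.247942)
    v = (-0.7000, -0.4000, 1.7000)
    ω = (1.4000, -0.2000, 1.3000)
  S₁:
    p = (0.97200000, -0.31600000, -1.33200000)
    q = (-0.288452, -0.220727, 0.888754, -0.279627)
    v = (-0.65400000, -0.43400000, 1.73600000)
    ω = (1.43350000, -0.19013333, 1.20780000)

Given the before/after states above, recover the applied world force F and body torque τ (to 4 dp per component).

F = (2.3000, -1.7000, 1.8000)
τ = (0.1600, 0.1900, -0.1900)

rate change Δω = (0.03350000, 0.00986667, -0.09220000)
precession coupling = (0.0260, 0.1456, -0.0056)
I·α + gyro = (0.1600, 0.1900, -0.1900)
velocity change Δv = (0.04600000, -0.03400000, 0.03600000)
F = m·Δv/dt = (2.3000, -1.7000, 1.8000)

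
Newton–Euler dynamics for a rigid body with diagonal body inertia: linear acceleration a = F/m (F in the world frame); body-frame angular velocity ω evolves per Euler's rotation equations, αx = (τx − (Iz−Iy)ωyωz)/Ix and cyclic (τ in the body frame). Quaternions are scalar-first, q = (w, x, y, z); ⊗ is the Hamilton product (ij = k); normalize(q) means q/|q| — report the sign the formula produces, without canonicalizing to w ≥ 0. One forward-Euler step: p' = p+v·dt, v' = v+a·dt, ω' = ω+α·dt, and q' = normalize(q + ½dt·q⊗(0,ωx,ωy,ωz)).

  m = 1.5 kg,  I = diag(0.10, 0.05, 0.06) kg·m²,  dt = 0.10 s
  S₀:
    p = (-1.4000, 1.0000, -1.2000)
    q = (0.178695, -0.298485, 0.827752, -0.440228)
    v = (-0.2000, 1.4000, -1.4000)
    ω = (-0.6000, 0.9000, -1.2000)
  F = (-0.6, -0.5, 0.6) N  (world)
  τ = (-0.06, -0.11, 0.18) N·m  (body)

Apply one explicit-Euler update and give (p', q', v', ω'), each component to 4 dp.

p' = (-1.4200, 1.1400, -1.3400)
q' = (0.1057, -0.3326, 0.8284, -0.4381)
v' = (-0.2400, 1.3667, -1.3600)
ω' = (-0.6492, 0.6224, -0.9450)

a = F/m = (-0.4000, -0.3333, 0.4000)
p' = p + v·dt = (-1.4200, 1.1400, -1.3400)
v + (F/m)dt = (-0.2400, 1.3667, -1.3600)
(τ − ω×Iω)/I = (-0.4920, -2.7760, 2.5500)
ω' = ω + α·dt = (-0.6492, 0.6224, -0.9450)
q⊗(0,ω) = (-1.4523414, -0.7043142, 0.0667803, 0.0135807)
q + ½dt·q⊗(0,ω), renormalized = (0.1057, -0.3326, 0.8284, -0.4381)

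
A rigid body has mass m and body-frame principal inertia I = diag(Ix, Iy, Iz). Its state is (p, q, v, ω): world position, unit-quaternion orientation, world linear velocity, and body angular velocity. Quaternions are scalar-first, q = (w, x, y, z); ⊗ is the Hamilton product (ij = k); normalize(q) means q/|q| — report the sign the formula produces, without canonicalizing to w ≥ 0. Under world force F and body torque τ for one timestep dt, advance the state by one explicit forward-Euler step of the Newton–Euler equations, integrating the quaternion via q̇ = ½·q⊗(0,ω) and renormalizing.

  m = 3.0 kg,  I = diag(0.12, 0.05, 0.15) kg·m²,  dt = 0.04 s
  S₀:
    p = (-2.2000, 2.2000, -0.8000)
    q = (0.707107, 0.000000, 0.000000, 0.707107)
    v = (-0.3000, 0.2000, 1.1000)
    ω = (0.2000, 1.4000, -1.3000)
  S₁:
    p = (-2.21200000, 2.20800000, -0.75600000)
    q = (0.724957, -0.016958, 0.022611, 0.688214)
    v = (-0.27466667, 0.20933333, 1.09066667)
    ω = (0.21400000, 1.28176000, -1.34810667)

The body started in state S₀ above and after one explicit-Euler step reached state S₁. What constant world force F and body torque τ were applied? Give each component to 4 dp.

F = (1.9000, 0.7000, -0.7000)
τ = (-0.1400, -0.1400, -0.2000)

Δv = v₁−v₀ = (0.02533333, 0.00933333, -0.00933333)
m·(v₁−v₀)/dt = (1.9000, 0.7000, -0.7000)
rate change Δω = (0.01400000, -0.11824000, -0.04810667)
precession coupling = (-0.1820, 0.0078, -0.0196)
applied torque τ = (-0.1400, -0.1400, -0.2000)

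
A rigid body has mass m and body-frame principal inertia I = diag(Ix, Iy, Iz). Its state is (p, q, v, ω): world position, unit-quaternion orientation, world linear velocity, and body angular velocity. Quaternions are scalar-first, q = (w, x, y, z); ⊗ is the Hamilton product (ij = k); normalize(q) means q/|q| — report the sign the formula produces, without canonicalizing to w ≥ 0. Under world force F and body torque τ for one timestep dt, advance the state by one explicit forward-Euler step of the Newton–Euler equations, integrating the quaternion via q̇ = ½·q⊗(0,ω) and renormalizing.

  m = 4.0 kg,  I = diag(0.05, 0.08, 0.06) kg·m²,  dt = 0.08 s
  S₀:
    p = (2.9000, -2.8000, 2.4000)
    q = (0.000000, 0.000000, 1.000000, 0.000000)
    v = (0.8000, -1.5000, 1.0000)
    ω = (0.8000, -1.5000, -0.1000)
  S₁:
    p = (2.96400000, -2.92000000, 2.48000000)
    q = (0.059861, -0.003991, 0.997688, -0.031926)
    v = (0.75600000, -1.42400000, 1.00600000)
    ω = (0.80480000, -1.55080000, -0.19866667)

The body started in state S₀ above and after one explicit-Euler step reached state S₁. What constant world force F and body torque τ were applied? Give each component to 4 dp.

F = (-2.2000, 3.8000, 0.3000)
τ = (0.0000, -0.0500, -0.1100)

velocity change Δv = (-0.04400000, 0.07600000, 0.00600000)
F = m·Δv/dt = (-2.2000, 3.8000, 0.3000)
Δω = ω₁−ω₀ = (0.00480000, -0.05080000, -0.09866667)
gyro term ω₀×Iω₀ = (-0.0030, 0.0008, -0.0360)
I·α + gyro = (0.0000, -0.0500, -0.1100)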